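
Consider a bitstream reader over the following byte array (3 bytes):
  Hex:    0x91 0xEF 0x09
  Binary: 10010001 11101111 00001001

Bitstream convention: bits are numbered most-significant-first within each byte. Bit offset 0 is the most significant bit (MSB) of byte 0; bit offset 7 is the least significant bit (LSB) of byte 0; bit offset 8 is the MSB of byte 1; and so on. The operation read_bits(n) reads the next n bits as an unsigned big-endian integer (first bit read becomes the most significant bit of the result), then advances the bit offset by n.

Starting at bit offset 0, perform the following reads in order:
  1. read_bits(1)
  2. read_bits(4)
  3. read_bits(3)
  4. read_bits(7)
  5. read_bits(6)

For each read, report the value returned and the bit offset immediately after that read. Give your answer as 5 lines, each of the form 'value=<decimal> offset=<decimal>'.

Answer: value=1 offset=1
value=2 offset=5
value=1 offset=8
value=119 offset=15
value=33 offset=21

Derivation:
Read 1: bits[0:1] width=1 -> value=1 (bin 1); offset now 1 = byte 0 bit 1; 23 bits remain
Read 2: bits[1:5] width=4 -> value=2 (bin 0010); offset now 5 = byte 0 bit 5; 19 bits remain
Read 3: bits[5:8] width=3 -> value=1 (bin 001); offset now 8 = byte 1 bit 0; 16 bits remain
Read 4: bits[8:15] width=7 -> value=119 (bin 1110111); offset now 15 = byte 1 bit 7; 9 bits remain
Read 5: bits[15:21] width=6 -> value=33 (bin 100001); offset now 21 = byte 2 bit 5; 3 bits remain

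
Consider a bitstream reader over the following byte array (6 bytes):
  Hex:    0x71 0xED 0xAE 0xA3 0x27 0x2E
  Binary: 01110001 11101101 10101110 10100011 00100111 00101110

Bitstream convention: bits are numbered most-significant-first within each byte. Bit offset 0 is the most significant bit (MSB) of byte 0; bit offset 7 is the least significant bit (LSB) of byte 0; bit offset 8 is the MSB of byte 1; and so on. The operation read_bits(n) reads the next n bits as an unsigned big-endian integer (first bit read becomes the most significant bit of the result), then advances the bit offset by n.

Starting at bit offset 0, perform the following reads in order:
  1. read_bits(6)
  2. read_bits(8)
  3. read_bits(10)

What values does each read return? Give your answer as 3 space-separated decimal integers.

Answer: 28 123 430

Derivation:
Read 1: bits[0:6] width=6 -> value=28 (bin 011100); offset now 6 = byte 0 bit 6; 42 bits remain
Read 2: bits[6:14] width=8 -> value=123 (bin 01111011); offset now 14 = byte 1 bit 6; 34 bits remain
Read 3: bits[14:24] width=10 -> value=430 (bin 0110101110); offset now 24 = byte 3 bit 0; 24 bits remain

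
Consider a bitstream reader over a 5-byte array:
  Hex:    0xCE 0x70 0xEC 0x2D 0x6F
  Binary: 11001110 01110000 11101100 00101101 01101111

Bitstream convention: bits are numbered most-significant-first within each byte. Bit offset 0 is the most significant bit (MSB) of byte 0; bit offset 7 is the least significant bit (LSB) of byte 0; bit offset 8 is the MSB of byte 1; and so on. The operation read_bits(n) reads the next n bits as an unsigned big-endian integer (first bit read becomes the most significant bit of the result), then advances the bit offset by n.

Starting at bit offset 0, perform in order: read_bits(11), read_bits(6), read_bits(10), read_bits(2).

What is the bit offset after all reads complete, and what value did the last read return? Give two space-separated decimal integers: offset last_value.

Read 1: bits[0:11] width=11 -> value=1651 (bin 11001110011); offset now 11 = byte 1 bit 3; 29 bits remain
Read 2: bits[11:17] width=6 -> value=33 (bin 100001); offset now 17 = byte 2 bit 1; 23 bits remain
Read 3: bits[17:27] width=10 -> value=865 (bin 1101100001); offset now 27 = byte 3 bit 3; 13 bits remain
Read 4: bits[27:29] width=2 -> value=1 (bin 01); offset now 29 = byte 3 bit 5; 11 bits remain

Answer: 29 1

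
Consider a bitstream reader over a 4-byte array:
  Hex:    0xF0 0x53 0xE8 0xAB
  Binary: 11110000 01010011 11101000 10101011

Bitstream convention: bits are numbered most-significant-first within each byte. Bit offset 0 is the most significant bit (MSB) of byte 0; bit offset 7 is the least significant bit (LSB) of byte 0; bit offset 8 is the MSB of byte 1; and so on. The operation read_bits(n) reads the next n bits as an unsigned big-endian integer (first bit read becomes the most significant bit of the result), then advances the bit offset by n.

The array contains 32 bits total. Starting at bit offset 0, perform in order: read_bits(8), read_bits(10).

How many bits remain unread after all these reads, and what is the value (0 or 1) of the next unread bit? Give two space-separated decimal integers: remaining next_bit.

Answer: 14 1

Derivation:
Read 1: bits[0:8] width=8 -> value=240 (bin 11110000); offset now 8 = byte 1 bit 0; 24 bits remain
Read 2: bits[8:18] width=10 -> value=335 (bin 0101001111); offset now 18 = byte 2 bit 2; 14 bits remain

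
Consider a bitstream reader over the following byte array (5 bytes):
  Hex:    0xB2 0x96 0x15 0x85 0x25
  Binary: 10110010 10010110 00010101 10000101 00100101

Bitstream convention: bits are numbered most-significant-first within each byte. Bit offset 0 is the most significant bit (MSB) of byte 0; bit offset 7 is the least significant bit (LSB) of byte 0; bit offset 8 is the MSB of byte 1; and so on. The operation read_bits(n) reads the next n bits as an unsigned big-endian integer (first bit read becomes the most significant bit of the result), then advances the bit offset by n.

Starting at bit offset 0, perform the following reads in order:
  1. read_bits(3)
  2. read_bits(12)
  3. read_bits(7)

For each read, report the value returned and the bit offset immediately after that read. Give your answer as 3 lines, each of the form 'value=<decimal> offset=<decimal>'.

Read 1: bits[0:3] width=3 -> value=5 (bin 101); offset now 3 = byte 0 bit 3; 37 bits remain
Read 2: bits[3:15] width=12 -> value=2379 (bin 100101001011); offset now 15 = byte 1 bit 7; 25 bits remain
Read 3: bits[15:22] width=7 -> value=5 (bin 0000101); offset now 22 = byte 2 bit 6; 18 bits remain

Answer: value=5 offset=3
value=2379 offset=15
value=5 offset=22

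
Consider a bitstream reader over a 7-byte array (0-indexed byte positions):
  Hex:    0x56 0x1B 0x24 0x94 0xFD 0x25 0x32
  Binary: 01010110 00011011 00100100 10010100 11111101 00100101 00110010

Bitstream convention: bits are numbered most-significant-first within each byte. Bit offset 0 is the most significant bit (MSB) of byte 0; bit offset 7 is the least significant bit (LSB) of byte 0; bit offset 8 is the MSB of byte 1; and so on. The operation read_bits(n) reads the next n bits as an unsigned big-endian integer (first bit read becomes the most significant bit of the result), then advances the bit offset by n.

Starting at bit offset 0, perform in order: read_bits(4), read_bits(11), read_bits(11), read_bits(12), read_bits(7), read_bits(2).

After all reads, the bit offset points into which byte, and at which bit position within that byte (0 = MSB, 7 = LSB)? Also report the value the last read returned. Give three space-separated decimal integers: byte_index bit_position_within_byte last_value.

Answer: 5 7 2

Derivation:
Read 1: bits[0:4] width=4 -> value=5 (bin 0101); offset now 4 = byte 0 bit 4; 52 bits remain
Read 2: bits[4:15] width=11 -> value=781 (bin 01100001101); offset now 15 = byte 1 bit 7; 41 bits remain
Read 3: bits[15:26] width=11 -> value=1170 (bin 10010010010); offset now 26 = byte 3 bit 2; 30 bits remain
Read 4: bits[26:38] width=12 -> value=1343 (bin 010100111111); offset now 38 = byte 4 bit 6; 18 bits remain
Read 5: bits[38:45] width=7 -> value=36 (bin 0100100); offset now 45 = byte 5 bit 5; 11 bits remain
Read 6: bits[45:47] width=2 -> value=2 (bin 10); offset now 47 = byte 5 bit 7; 9 bits remain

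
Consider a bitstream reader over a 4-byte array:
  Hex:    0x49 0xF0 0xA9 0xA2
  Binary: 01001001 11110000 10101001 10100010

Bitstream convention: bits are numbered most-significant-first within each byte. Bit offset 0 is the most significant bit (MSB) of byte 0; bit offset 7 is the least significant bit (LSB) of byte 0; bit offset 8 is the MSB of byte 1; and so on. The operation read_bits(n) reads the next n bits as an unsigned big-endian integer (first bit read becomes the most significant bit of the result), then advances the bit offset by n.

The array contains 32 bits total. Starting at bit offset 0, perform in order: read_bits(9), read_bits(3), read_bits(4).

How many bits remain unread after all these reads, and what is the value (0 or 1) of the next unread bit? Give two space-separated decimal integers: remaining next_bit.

Read 1: bits[0:9] width=9 -> value=147 (bin 010010011); offset now 9 = byte 1 bit 1; 23 bits remain
Read 2: bits[9:12] width=3 -> value=7 (bin 111); offset now 12 = byte 1 bit 4; 20 bits remain
Read 3: bits[12:16] width=4 -> value=0 (bin 0000); offset now 16 = byte 2 bit 0; 16 bits remain

Answer: 16 1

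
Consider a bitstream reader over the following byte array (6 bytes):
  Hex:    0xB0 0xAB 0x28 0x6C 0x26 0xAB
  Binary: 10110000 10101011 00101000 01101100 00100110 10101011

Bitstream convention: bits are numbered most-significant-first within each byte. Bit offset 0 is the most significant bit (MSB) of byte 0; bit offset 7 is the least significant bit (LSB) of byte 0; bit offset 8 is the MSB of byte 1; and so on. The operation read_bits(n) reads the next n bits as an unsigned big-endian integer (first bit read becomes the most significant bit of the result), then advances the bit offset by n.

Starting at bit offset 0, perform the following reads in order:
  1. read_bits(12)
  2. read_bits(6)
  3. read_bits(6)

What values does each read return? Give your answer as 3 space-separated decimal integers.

Answer: 2826 44 40

Derivation:
Read 1: bits[0:12] width=12 -> value=2826 (bin 101100001010); offset now 12 = byte 1 bit 4; 36 bits remain
Read 2: bits[12:18] width=6 -> value=44 (bin 101100); offset now 18 = byte 2 bit 2; 30 bits remain
Read 3: bits[18:24] width=6 -> value=40 (bin 101000); offset now 24 = byte 3 bit 0; 24 bits remain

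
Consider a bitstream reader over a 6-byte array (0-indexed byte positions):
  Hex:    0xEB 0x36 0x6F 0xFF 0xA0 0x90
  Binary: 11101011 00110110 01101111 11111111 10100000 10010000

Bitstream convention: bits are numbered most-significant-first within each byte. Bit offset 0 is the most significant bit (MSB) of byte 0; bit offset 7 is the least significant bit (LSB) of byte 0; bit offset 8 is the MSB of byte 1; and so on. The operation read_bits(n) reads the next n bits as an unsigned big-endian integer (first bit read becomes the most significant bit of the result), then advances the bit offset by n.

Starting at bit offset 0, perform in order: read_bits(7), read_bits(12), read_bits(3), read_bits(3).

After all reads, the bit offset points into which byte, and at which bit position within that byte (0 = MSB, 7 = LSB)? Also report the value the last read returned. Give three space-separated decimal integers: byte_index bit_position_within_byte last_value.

Read 1: bits[0:7] width=7 -> value=117 (bin 1110101); offset now 7 = byte 0 bit 7; 41 bits remain
Read 2: bits[7:19] width=12 -> value=2483 (bin 100110110011); offset now 19 = byte 2 bit 3; 29 bits remain
Read 3: bits[19:22] width=3 -> value=3 (bin 011); offset now 22 = byte 2 bit 6; 26 bits remain
Read 4: bits[22:25] width=3 -> value=7 (bin 111); offset now 25 = byte 3 bit 1; 23 bits remain

Answer: 3 1 7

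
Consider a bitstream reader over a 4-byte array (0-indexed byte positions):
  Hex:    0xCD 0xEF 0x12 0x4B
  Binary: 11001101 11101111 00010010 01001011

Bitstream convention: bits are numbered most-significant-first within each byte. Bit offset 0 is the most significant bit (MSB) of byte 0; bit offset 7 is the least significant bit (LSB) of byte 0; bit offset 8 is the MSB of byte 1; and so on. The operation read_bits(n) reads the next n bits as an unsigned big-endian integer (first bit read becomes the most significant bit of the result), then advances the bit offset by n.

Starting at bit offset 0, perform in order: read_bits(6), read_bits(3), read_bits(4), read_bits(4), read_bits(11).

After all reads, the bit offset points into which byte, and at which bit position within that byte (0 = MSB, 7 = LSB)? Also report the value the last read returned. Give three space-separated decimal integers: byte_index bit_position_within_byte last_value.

Answer: 3 4 292

Derivation:
Read 1: bits[0:6] width=6 -> value=51 (bin 110011); offset now 6 = byte 0 bit 6; 26 bits remain
Read 2: bits[6:9] width=3 -> value=3 (bin 011); offset now 9 = byte 1 bit 1; 23 bits remain
Read 3: bits[9:13] width=4 -> value=13 (bin 1101); offset now 13 = byte 1 bit 5; 19 bits remain
Read 4: bits[13:17] width=4 -> value=14 (bin 1110); offset now 17 = byte 2 bit 1; 15 bits remain
Read 5: bits[17:28] width=11 -> value=292 (bin 00100100100); offset now 28 = byte 3 bit 4; 4 bits remain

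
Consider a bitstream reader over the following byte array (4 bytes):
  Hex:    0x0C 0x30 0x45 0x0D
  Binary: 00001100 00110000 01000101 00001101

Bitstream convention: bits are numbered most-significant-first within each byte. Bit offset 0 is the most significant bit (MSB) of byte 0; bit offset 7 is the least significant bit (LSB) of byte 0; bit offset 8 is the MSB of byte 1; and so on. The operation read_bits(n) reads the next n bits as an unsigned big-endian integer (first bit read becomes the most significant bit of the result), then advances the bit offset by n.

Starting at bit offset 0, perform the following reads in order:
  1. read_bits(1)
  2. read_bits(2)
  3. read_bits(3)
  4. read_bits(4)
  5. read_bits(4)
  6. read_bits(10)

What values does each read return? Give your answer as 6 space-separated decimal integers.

Read 1: bits[0:1] width=1 -> value=0 (bin 0); offset now 1 = byte 0 bit 1; 31 bits remain
Read 2: bits[1:3] width=2 -> value=0 (bin 00); offset now 3 = byte 0 bit 3; 29 bits remain
Read 3: bits[3:6] width=3 -> value=3 (bin 011); offset now 6 = byte 0 bit 6; 26 bits remain
Read 4: bits[6:10] width=4 -> value=0 (bin 0000); offset now 10 = byte 1 bit 2; 22 bits remain
Read 5: bits[10:14] width=4 -> value=12 (bin 1100); offset now 14 = byte 1 bit 6; 18 bits remain
Read 6: bits[14:24] width=10 -> value=69 (bin 0001000101); offset now 24 = byte 3 bit 0; 8 bits remain

Answer: 0 0 3 0 12 69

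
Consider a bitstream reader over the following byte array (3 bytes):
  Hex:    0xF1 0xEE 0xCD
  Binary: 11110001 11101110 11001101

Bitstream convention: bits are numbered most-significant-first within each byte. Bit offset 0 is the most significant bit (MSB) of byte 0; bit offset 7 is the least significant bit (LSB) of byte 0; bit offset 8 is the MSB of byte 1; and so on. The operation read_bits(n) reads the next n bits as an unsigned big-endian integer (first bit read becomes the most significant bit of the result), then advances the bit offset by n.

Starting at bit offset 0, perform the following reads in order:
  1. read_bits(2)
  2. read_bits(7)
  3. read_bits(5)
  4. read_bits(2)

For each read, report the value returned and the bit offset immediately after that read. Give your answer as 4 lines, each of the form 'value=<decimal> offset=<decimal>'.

Read 1: bits[0:2] width=2 -> value=3 (bin 11); offset now 2 = byte 0 bit 2; 22 bits remain
Read 2: bits[2:9] width=7 -> value=99 (bin 1100011); offset now 9 = byte 1 bit 1; 15 bits remain
Read 3: bits[9:14] width=5 -> value=27 (bin 11011); offset now 14 = byte 1 bit 6; 10 bits remain
Read 4: bits[14:16] width=2 -> value=2 (bin 10); offset now 16 = byte 2 bit 0; 8 bits remain

Answer: value=3 offset=2
value=99 offset=9
value=27 offset=14
value=2 offset=16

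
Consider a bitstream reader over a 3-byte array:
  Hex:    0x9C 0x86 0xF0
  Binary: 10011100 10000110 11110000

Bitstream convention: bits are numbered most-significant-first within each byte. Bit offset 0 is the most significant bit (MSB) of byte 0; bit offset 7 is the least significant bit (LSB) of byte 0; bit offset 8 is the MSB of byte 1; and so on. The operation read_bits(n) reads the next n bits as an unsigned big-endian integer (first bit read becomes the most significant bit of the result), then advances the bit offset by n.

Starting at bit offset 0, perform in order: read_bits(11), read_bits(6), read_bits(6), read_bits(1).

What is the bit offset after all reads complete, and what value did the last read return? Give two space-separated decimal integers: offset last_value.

Answer: 24 0

Derivation:
Read 1: bits[0:11] width=11 -> value=1252 (bin 10011100100); offset now 11 = byte 1 bit 3; 13 bits remain
Read 2: bits[11:17] width=6 -> value=13 (bin 001101); offset now 17 = byte 2 bit 1; 7 bits remain
Read 3: bits[17:23] width=6 -> value=56 (bin 111000); offset now 23 = byte 2 bit 7; 1 bits remain
Read 4: bits[23:24] width=1 -> value=0 (bin 0); offset now 24 = byte 3 bit 0; 0 bits remain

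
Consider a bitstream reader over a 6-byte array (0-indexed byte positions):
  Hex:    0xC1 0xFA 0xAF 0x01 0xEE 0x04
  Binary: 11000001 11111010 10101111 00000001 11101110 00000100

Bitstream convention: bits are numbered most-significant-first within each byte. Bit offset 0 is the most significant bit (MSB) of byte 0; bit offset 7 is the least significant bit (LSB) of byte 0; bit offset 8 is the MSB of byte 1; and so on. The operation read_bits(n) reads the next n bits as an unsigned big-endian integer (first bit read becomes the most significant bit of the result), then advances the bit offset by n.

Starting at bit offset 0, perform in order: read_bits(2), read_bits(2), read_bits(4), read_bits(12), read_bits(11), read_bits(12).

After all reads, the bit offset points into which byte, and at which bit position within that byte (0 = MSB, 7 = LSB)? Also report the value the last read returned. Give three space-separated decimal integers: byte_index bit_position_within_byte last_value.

Read 1: bits[0:2] width=2 -> value=3 (bin 11); offset now 2 = byte 0 bit 2; 46 bits remain
Read 2: bits[2:4] width=2 -> value=0 (bin 00); offset now 4 = byte 0 bit 4; 44 bits remain
Read 3: bits[4:8] width=4 -> value=1 (bin 0001); offset now 8 = byte 1 bit 0; 40 bits remain
Read 4: bits[8:20] width=12 -> value=4010 (bin 111110101010); offset now 20 = byte 2 bit 4; 28 bits remain
Read 5: bits[20:31] width=11 -> value=1920 (bin 11110000000); offset now 31 = byte 3 bit 7; 17 bits remain
Read 6: bits[31:43] width=12 -> value=3952 (bin 111101110000); offset now 43 = byte 5 bit 3; 5 bits remain

Answer: 5 3 3952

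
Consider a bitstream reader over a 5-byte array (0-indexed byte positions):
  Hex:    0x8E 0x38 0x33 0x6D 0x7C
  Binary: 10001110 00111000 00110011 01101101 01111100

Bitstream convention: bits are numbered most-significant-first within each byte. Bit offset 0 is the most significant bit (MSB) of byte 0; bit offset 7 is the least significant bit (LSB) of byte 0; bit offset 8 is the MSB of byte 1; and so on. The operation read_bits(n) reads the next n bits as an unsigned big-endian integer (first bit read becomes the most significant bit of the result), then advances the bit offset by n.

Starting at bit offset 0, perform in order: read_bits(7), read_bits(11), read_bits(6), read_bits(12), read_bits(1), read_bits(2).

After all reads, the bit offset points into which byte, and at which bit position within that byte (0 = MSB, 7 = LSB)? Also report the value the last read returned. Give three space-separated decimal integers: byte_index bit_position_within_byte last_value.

Answer: 4 7 2

Derivation:
Read 1: bits[0:7] width=7 -> value=71 (bin 1000111); offset now 7 = byte 0 bit 7; 33 bits remain
Read 2: bits[7:18] width=11 -> value=224 (bin 00011100000); offset now 18 = byte 2 bit 2; 22 bits remain
Read 3: bits[18:24] width=6 -> value=51 (bin 110011); offset now 24 = byte 3 bit 0; 16 bits remain
Read 4: bits[24:36] width=12 -> value=1751 (bin 011011010111); offset now 36 = byte 4 bit 4; 4 bits remain
Read 5: bits[36:37] width=1 -> value=1 (bin 1); offset now 37 = byte 4 bit 5; 3 bits remain
Read 6: bits[37:39] width=2 -> value=2 (bin 10); offset now 39 = byte 4 bit 7; 1 bits remain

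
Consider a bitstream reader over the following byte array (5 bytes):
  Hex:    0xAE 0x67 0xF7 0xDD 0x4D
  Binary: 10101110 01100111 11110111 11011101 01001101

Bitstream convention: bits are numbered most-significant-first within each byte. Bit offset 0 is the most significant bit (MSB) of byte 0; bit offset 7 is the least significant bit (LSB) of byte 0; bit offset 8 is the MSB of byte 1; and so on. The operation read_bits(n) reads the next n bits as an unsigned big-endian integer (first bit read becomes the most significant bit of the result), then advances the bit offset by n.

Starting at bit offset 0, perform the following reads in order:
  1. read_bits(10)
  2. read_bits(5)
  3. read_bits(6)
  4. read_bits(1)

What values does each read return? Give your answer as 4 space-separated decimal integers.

Answer: 697 19 62 1

Derivation:
Read 1: bits[0:10] width=10 -> value=697 (bin 1010111001); offset now 10 = byte 1 bit 2; 30 bits remain
Read 2: bits[10:15] width=5 -> value=19 (bin 10011); offset now 15 = byte 1 bit 7; 25 bits remain
Read 3: bits[15:21] width=6 -> value=62 (bin 111110); offset now 21 = byte 2 bit 5; 19 bits remain
Read 4: bits[21:22] width=1 -> value=1 (bin 1); offset now 22 = byte 2 bit 6; 18 bits remain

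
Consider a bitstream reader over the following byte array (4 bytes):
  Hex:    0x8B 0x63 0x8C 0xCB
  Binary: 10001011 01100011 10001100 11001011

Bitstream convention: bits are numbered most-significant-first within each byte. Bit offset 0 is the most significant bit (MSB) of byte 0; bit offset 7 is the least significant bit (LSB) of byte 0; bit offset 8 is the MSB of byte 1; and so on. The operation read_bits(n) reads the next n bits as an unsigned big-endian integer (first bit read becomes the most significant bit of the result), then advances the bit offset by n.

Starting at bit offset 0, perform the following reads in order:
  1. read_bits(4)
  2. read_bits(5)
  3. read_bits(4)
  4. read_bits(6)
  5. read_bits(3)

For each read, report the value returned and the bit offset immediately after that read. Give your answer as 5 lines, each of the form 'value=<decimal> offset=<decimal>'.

Read 1: bits[0:4] width=4 -> value=8 (bin 1000); offset now 4 = byte 0 bit 4; 28 bits remain
Read 2: bits[4:9] width=5 -> value=22 (bin 10110); offset now 9 = byte 1 bit 1; 23 bits remain
Read 3: bits[9:13] width=4 -> value=12 (bin 1100); offset now 13 = byte 1 bit 5; 19 bits remain
Read 4: bits[13:19] width=6 -> value=28 (bin 011100); offset now 19 = byte 2 bit 3; 13 bits remain
Read 5: bits[19:22] width=3 -> value=3 (bin 011); offset now 22 = byte 2 bit 6; 10 bits remain

Answer: value=8 offset=4
value=22 offset=9
value=12 offset=13
value=28 offset=19
value=3 offset=22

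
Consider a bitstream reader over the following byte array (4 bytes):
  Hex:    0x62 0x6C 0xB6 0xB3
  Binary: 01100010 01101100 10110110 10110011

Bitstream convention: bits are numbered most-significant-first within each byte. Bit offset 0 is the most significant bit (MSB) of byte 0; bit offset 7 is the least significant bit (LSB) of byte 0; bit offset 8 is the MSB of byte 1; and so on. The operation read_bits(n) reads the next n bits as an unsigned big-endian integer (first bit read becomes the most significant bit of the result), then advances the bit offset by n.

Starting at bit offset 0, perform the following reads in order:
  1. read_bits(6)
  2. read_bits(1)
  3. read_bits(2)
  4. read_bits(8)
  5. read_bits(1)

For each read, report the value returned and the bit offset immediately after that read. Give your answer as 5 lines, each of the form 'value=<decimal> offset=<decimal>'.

Answer: value=24 offset=6
value=1 offset=7
value=0 offset=9
value=217 offset=17
value=0 offset=18

Derivation:
Read 1: bits[0:6] width=6 -> value=24 (bin 011000); offset now 6 = byte 0 bit 6; 26 bits remain
Read 2: bits[6:7] width=1 -> value=1 (bin 1); offset now 7 = byte 0 bit 7; 25 bits remain
Read 3: bits[7:9] width=2 -> value=0 (bin 00); offset now 9 = byte 1 bit 1; 23 bits remain
Read 4: bits[9:17] width=8 -> value=217 (bin 11011001); offset now 17 = byte 2 bit 1; 15 bits remain
Read 5: bits[17:18] width=1 -> value=0 (bin 0); offset now 18 = byte 2 bit 2; 14 bits remain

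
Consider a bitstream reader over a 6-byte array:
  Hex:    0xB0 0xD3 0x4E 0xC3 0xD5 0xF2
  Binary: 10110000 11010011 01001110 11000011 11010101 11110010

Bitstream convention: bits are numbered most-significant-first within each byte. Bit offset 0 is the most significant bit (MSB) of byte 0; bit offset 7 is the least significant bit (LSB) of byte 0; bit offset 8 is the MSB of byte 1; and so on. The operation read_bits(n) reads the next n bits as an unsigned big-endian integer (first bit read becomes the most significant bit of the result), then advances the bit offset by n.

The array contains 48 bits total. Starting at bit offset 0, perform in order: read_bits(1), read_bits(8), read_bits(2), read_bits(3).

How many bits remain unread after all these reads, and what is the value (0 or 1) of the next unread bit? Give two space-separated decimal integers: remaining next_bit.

Read 1: bits[0:1] width=1 -> value=1 (bin 1); offset now 1 = byte 0 bit 1; 47 bits remain
Read 2: bits[1:9] width=8 -> value=97 (bin 01100001); offset now 9 = byte 1 bit 1; 39 bits remain
Read 3: bits[9:11] width=2 -> value=2 (bin 10); offset now 11 = byte 1 bit 3; 37 bits remain
Read 4: bits[11:14] width=3 -> value=4 (bin 100); offset now 14 = byte 1 bit 6; 34 bits remain

Answer: 34 1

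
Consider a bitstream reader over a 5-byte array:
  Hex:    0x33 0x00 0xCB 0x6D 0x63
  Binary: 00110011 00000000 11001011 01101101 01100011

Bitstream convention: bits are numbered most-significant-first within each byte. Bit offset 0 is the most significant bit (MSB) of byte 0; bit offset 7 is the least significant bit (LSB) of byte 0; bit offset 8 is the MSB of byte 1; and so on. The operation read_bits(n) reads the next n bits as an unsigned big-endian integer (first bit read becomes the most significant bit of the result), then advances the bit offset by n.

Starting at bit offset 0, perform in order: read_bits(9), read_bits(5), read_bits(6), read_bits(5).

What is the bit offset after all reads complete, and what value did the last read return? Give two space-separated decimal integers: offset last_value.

Answer: 25 22

Derivation:
Read 1: bits[0:9] width=9 -> value=102 (bin 001100110); offset now 9 = byte 1 bit 1; 31 bits remain
Read 2: bits[9:14] width=5 -> value=0 (bin 00000); offset now 14 = byte 1 bit 6; 26 bits remain
Read 3: bits[14:20] width=6 -> value=12 (bin 001100); offset now 20 = byte 2 bit 4; 20 bits remain
Read 4: bits[20:25] width=5 -> value=22 (bin 10110); offset now 25 = byte 3 bit 1; 15 bits remain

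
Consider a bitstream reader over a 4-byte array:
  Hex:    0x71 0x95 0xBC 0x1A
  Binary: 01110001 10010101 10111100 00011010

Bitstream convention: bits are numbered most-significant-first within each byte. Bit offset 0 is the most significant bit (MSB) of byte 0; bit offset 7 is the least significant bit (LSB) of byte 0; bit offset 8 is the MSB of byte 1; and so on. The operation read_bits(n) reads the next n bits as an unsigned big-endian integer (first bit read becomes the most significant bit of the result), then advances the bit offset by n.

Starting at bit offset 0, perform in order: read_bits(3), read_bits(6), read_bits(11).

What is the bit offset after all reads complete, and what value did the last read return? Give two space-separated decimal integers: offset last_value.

Read 1: bits[0:3] width=3 -> value=3 (bin 011); offset now 3 = byte 0 bit 3; 29 bits remain
Read 2: bits[3:9] width=6 -> value=35 (bin 100011); offset now 9 = byte 1 bit 1; 23 bits remain
Read 3: bits[9:20] width=11 -> value=347 (bin 00101011011); offset now 20 = byte 2 bit 4; 12 bits remain

Answer: 20 347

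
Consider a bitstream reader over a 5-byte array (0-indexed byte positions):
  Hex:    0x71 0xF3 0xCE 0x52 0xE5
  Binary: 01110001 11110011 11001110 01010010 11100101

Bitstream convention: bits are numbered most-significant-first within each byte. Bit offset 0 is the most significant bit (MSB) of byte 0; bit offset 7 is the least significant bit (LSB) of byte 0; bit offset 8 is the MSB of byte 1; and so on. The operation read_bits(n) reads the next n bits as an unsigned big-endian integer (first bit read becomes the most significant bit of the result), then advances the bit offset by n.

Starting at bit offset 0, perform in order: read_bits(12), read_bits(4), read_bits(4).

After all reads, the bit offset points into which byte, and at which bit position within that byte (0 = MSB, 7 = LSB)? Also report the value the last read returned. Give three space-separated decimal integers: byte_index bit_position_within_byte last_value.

Read 1: bits[0:12] width=12 -> value=1823 (bin 011100011111); offset now 12 = byte 1 bit 4; 28 bits remain
Read 2: bits[12:16] width=4 -> value=3 (bin 0011); offset now 16 = byte 2 bit 0; 24 bits remain
Read 3: bits[16:20] width=4 -> value=12 (bin 1100); offset now 20 = byte 2 bit 4; 20 bits remain

Answer: 2 4 12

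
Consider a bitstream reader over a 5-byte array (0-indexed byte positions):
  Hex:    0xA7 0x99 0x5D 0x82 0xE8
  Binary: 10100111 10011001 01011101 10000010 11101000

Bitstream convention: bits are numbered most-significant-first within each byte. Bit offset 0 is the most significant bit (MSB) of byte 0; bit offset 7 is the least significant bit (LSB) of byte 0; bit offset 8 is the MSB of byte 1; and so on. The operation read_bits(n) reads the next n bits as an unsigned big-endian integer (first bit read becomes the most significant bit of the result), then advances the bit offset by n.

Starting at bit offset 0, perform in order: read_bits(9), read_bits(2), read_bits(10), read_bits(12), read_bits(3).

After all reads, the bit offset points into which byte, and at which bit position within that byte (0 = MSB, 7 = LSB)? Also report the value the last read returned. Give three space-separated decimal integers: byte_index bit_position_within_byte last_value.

Read 1: bits[0:9] width=9 -> value=335 (bin 101001111); offset now 9 = byte 1 bit 1; 31 bits remain
Read 2: bits[9:11] width=2 -> value=0 (bin 00); offset now 11 = byte 1 bit 3; 29 bits remain
Read 3: bits[11:21] width=10 -> value=811 (bin 1100101011); offset now 21 = byte 2 bit 5; 19 bits remain
Read 4: bits[21:33] width=12 -> value=2821 (bin 101100000101); offset now 33 = byte 4 bit 1; 7 bits remain
Read 5: bits[33:36] width=3 -> value=6 (bin 110); offset now 36 = byte 4 bit 4; 4 bits remain

Answer: 4 4 6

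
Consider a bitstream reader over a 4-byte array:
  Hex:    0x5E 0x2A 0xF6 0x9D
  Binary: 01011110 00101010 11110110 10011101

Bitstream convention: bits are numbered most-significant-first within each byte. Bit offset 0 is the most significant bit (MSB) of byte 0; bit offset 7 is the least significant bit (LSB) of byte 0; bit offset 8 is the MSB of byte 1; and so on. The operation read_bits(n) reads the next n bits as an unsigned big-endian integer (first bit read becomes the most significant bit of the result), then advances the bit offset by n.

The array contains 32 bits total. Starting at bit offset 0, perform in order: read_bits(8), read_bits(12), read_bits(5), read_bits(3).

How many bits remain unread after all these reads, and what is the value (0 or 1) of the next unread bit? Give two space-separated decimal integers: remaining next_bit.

Answer: 4 1

Derivation:
Read 1: bits[0:8] width=8 -> value=94 (bin 01011110); offset now 8 = byte 1 bit 0; 24 bits remain
Read 2: bits[8:20] width=12 -> value=687 (bin 001010101111); offset now 20 = byte 2 bit 4; 12 bits remain
Read 3: bits[20:25] width=5 -> value=13 (bin 01101); offset now 25 = byte 3 bit 1; 7 bits remain
Read 4: bits[25:28] width=3 -> value=1 (bin 001); offset now 28 = byte 3 bit 4; 4 bits remain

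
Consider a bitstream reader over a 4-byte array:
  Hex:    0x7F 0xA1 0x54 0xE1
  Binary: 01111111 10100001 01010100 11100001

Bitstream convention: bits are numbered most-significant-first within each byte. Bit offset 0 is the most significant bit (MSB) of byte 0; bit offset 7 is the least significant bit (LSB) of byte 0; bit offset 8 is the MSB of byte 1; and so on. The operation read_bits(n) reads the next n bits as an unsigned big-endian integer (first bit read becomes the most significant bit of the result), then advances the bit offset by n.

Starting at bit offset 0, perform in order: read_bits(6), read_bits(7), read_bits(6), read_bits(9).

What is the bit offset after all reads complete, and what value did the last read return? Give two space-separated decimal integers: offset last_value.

Read 1: bits[0:6] width=6 -> value=31 (bin 011111); offset now 6 = byte 0 bit 6; 26 bits remain
Read 2: bits[6:13] width=7 -> value=116 (bin 1110100); offset now 13 = byte 1 bit 5; 19 bits remain
Read 3: bits[13:19] width=6 -> value=10 (bin 001010); offset now 19 = byte 2 bit 3; 13 bits remain
Read 4: bits[19:28] width=9 -> value=334 (bin 101001110); offset now 28 = byte 3 bit 4; 4 bits remain

Answer: 28 334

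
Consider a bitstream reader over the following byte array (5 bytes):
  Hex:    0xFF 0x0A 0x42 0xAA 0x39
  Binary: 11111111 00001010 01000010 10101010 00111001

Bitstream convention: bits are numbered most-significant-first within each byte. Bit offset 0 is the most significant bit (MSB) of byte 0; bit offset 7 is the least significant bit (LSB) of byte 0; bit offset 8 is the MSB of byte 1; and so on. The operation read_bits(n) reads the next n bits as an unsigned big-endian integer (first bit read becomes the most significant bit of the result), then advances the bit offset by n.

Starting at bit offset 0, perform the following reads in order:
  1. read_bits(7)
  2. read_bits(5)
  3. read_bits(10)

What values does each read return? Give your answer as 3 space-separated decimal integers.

Answer: 127 16 656

Derivation:
Read 1: bits[0:7] width=7 -> value=127 (bin 1111111); offset now 7 = byte 0 bit 7; 33 bits remain
Read 2: bits[7:12] width=5 -> value=16 (bin 10000); offset now 12 = byte 1 bit 4; 28 bits remain
Read 3: bits[12:22] width=10 -> value=656 (bin 1010010000); offset now 22 = byte 2 bit 6; 18 bits remain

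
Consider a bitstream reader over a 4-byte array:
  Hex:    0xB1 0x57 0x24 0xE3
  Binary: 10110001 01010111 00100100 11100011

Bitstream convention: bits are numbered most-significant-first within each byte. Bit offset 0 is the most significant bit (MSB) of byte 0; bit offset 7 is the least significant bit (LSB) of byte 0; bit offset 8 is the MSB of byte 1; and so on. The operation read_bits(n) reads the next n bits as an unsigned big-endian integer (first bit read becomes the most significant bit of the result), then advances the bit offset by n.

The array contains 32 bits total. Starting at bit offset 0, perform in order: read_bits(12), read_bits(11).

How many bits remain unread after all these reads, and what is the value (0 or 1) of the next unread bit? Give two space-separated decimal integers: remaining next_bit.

Read 1: bits[0:12] width=12 -> value=2837 (bin 101100010101); offset now 12 = byte 1 bit 4; 20 bits remain
Read 2: bits[12:23] width=11 -> value=914 (bin 01110010010); offset now 23 = byte 2 bit 7; 9 bits remain

Answer: 9 0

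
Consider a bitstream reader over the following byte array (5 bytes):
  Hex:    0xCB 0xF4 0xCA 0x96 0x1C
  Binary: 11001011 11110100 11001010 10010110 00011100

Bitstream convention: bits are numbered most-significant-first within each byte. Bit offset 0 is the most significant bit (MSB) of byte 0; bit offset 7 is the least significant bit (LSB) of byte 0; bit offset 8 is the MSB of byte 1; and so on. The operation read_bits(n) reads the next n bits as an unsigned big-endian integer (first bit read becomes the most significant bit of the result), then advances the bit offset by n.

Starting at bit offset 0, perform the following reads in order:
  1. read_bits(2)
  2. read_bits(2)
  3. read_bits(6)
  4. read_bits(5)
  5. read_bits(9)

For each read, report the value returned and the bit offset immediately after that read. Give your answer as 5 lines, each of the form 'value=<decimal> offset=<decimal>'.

Answer: value=3 offset=2
value=0 offset=4
value=47 offset=10
value=26 offset=15
value=202 offset=24

Derivation:
Read 1: bits[0:2] width=2 -> value=3 (bin 11); offset now 2 = byte 0 bit 2; 38 bits remain
Read 2: bits[2:4] width=2 -> value=0 (bin 00); offset now 4 = byte 0 bit 4; 36 bits remain
Read 3: bits[4:10] width=6 -> value=47 (bin 101111); offset now 10 = byte 1 bit 2; 30 bits remain
Read 4: bits[10:15] width=5 -> value=26 (bin 11010); offset now 15 = byte 1 bit 7; 25 bits remain
Read 5: bits[15:24] width=9 -> value=202 (bin 011001010); offset now 24 = byte 3 bit 0; 16 bits remain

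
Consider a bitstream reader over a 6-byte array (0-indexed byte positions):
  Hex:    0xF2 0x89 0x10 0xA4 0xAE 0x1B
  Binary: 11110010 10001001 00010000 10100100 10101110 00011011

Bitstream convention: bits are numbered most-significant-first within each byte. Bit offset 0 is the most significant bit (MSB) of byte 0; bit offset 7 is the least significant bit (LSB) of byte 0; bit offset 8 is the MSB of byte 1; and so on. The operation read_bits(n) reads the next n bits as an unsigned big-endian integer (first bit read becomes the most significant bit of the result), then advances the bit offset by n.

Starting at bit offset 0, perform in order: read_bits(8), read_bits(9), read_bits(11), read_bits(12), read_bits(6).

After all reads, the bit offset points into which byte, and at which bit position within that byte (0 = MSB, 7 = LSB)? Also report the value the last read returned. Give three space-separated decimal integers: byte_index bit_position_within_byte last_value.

Read 1: bits[0:8] width=8 -> value=242 (bin 11110010); offset now 8 = byte 1 bit 0; 40 bits remain
Read 2: bits[8:17] width=9 -> value=274 (bin 100010010); offset now 17 = byte 2 bit 1; 31 bits remain
Read 3: bits[17:28] width=11 -> value=266 (bin 00100001010); offset now 28 = byte 3 bit 4; 20 bits remain
Read 4: bits[28:40] width=12 -> value=1198 (bin 010010101110); offset now 40 = byte 5 bit 0; 8 bits remain
Read 5: bits[40:46] width=6 -> value=6 (bin 000110); offset now 46 = byte 5 bit 6; 2 bits remain

Answer: 5 6 6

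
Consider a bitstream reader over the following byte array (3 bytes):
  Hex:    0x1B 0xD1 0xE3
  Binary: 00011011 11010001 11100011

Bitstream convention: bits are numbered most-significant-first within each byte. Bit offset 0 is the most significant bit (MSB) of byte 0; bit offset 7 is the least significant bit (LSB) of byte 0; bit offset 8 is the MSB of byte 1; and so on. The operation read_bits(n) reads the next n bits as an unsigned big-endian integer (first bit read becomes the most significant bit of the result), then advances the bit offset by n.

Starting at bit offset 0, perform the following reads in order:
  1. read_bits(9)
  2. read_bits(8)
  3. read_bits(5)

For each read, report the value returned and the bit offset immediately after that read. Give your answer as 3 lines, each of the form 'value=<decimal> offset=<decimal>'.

Read 1: bits[0:9] width=9 -> value=55 (bin 000110111); offset now 9 = byte 1 bit 1; 15 bits remain
Read 2: bits[9:17] width=8 -> value=163 (bin 10100011); offset now 17 = byte 2 bit 1; 7 bits remain
Read 3: bits[17:22] width=5 -> value=24 (bin 11000); offset now 22 = byte 2 bit 6; 2 bits remain

Answer: value=55 offset=9
value=163 offset=17
value=24 offset=22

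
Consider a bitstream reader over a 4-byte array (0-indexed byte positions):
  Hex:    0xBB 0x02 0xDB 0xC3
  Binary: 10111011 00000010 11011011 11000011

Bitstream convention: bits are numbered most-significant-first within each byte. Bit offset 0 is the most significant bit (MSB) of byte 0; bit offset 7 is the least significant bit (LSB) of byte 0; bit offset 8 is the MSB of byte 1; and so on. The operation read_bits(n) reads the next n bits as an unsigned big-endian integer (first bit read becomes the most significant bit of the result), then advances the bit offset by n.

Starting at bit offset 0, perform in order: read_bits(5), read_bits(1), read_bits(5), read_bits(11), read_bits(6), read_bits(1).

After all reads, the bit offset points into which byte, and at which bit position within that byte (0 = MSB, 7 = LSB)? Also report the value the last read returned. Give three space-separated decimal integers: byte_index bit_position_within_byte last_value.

Read 1: bits[0:5] width=5 -> value=23 (bin 10111); offset now 5 = byte 0 bit 5; 27 bits remain
Read 2: bits[5:6] width=1 -> value=0 (bin 0); offset now 6 = byte 0 bit 6; 26 bits remain
Read 3: bits[6:11] width=5 -> value=24 (bin 11000); offset now 11 = byte 1 bit 3; 21 bits remain
Read 4: bits[11:22] width=11 -> value=182 (bin 00010110110); offset now 22 = byte 2 bit 6; 10 bits remain
Read 5: bits[22:28] width=6 -> value=60 (bin 111100); offset now 28 = byte 3 bit 4; 4 bits remain
Read 6: bits[28:29] width=1 -> value=0 (bin 0); offset now 29 = byte 3 bit 5; 3 bits remain

Answer: 3 5 0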